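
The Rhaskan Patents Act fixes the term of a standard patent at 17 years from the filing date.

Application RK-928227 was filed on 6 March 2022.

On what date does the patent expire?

Filing date + 17 years → 6 March 2039.

March 6, 2039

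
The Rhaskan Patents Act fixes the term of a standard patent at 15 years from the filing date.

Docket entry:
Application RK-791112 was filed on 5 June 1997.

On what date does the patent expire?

2012-06-05

Filing date + 15 years → 5 June 2012.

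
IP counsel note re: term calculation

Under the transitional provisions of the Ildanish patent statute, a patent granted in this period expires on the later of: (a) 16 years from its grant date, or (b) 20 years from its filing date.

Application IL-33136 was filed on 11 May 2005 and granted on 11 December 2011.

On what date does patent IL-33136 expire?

December 11, 2027

(a) grant + 16 years → 11 December 2027.
(b) filing + 20 years → 11 May 2025.
Later of the two: 11 December 2027.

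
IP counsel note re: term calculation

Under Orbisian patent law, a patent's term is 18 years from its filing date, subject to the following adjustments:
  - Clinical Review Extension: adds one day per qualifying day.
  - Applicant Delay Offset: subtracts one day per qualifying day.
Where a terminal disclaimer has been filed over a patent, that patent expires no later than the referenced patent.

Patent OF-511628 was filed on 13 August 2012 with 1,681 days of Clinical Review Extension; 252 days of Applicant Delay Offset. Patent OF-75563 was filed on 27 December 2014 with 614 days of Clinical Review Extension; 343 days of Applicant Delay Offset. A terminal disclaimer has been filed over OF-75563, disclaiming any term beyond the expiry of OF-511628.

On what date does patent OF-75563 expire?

September 24, 2033

Natural term of OF-75563:
  Base: filing + 18 years → 27 December 2032.
  Clinical Review Extension: +614 days → 2 September 2034.
  Applicant Delay Offset: −343 days → 24 September 2033.
Expiry of referenced patent OF-511628:
  Base: filing + 18 years → 13 August 2030.
  Clinical Review Extension: +1681 days → 21 March 2035.
  Applicant Delay Offset: −252 days → 12 July 2034.
Terminal disclaimer: OF-75563 expires on the earlier of 24 September 2033 and 12 July 2034.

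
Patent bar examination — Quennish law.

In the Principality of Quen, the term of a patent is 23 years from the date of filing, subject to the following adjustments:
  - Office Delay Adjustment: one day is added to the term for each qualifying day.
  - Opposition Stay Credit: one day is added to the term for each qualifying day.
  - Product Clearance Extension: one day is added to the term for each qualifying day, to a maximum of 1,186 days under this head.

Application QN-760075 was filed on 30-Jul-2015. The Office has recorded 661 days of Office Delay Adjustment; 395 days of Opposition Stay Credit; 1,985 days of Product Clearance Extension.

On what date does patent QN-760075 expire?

September 18, 2044

Base term: filing date + 23 years → 30 July 2038.
Office Delay Adjustment: +661 days → 21 May 2040.
Opposition Stay Credit: +395 days → 20 June 2041.
Product Clearance Extension: 1985 days claimed exceeds the 1186-day cap, so +1186 days → 18 September 2044.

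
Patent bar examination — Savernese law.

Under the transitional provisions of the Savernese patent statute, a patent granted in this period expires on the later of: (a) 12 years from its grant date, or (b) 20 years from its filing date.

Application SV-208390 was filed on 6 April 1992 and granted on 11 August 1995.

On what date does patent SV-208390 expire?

(a) grant + 12 years → 11 August 2007.
(b) filing + 20 years → 6 April 2012.
Later of the two: 6 April 2012.

2012-04-06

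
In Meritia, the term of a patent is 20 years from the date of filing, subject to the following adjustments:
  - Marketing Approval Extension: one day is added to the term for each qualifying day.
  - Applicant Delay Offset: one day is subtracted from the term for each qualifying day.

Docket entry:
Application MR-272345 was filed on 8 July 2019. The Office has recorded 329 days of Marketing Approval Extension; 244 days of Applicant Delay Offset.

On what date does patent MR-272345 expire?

Base term: filing date + 20 years → 8 July 2039.
Marketing Approval Extension: +329 days → 1 June 2040.
Applicant Delay Offset: −244 days → 1 October 2039.

2039-10-01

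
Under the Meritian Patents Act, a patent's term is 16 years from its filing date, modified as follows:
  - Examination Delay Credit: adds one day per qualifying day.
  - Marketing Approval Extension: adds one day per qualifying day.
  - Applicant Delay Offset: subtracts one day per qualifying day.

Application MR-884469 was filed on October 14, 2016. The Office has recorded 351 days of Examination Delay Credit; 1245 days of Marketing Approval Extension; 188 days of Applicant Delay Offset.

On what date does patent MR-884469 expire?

Base term: filing date + 16 years → 14 October 2032.
Examination Delay Credit: +351 days → 30 September 2033.
Marketing Approval Extension: +1245 days → 26 February 2037.
Applicant Delay Offset: −188 days → 22 August 2036.

2036-08-22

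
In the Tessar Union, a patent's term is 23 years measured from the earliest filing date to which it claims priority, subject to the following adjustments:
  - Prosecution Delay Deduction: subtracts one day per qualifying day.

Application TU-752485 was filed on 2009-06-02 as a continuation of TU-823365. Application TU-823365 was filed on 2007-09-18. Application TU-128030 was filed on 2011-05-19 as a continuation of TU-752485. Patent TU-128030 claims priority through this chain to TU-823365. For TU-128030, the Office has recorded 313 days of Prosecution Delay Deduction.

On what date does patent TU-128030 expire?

Earliest priority filing: 18 September 2007.
Base term: 18 September 2007 + 23 years → 18 September 2030.
Prosecution Delay Deduction: −313 days → 9 November 2029.

2029-11-09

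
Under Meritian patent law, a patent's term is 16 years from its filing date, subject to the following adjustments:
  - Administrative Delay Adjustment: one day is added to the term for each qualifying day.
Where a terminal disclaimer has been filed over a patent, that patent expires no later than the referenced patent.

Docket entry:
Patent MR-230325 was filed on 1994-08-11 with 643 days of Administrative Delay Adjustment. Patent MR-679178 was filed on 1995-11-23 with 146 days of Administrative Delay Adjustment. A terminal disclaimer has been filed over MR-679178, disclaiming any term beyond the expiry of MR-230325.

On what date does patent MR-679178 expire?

Natural term of MR-679178:
  Base: filing + 16 years → 23 November 2011.
  Administrative Delay Adjustment: +146 days → 17 April 2012.
Expiry of referenced patent MR-230325:
  Base: filing + 16 years → 11 August 2010.
  Administrative Delay Adjustment: +643 days → 15 May 2012.
Terminal disclaimer: MR-679178 expires on the earlier of 17 April 2012 and 15 May 2012.

April 17, 2012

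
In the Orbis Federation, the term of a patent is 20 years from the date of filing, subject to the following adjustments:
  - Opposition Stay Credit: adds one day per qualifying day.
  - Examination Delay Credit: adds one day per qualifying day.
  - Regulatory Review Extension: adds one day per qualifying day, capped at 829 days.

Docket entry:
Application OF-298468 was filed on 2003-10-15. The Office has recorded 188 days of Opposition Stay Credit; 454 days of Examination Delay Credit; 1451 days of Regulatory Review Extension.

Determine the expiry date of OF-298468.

Base term: filing date + 20 years → 15 October 2023.
Opposition Stay Credit: +188 days → 20 April 2024.
Examination Delay Credit: +454 days → 18 July 2025.
Regulatory Review Extension: 1451 days claimed exceeds the 829-day cap, so +829 days → 25 October 2027.

October 25, 2027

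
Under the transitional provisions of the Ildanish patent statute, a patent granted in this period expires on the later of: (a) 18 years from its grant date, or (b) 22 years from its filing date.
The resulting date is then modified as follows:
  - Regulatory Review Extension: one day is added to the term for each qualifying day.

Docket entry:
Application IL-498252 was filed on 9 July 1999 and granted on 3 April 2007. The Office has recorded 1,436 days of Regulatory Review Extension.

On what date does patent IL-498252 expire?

March 9, 2029

(a) grant + 18 years → 3 April 2025.
(b) filing + 22 years → 9 July 2021.
Later of the two: 3 April 2025.
Regulatory Review Extension: +1436 days → 9 March 2029.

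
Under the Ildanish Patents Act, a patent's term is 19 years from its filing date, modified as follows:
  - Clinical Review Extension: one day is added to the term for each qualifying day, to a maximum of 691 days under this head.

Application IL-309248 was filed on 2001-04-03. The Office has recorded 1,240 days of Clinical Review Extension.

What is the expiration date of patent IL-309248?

Base term: filing date + 19 years → 3 April 2020.
Clinical Review Extension: 1240 days claimed exceeds the 691-day cap, so +691 days → 23 February 2022.

February 23, 2022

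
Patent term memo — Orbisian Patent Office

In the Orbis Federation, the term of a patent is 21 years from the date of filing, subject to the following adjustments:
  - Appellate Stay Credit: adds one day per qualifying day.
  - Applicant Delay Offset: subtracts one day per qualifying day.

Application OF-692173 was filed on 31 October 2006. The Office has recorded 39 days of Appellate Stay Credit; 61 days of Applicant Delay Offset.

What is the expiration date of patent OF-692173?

Base term: filing date + 21 years → 31 October 2027.
Appellate Stay Credit: +39 days → 9 December 2027.
Applicant Delay Offset: −61 days → 9 October 2027.

2027-10-09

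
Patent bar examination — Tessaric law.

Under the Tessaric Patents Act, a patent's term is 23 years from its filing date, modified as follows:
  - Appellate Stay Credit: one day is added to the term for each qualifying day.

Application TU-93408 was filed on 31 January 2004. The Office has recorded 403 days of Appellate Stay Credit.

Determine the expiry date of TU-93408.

Base term: filing date + 23 years → 31 January 2027.
Appellate Stay Credit: +403 days → 9 March 2028.

2028-03-09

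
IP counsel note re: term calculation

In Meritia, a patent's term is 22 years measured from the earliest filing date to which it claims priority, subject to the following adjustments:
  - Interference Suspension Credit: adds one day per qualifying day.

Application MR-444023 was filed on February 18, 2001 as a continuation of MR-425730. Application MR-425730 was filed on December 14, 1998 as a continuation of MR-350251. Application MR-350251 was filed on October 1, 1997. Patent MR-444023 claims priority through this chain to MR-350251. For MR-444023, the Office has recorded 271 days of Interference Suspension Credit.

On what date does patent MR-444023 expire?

Earliest priority filing: 1 October 1997.
Base term: 1 October 1997 + 22 years → 1 October 2019.
Interference Suspension Credit: +271 days → 28 June 2020.

June 28, 2020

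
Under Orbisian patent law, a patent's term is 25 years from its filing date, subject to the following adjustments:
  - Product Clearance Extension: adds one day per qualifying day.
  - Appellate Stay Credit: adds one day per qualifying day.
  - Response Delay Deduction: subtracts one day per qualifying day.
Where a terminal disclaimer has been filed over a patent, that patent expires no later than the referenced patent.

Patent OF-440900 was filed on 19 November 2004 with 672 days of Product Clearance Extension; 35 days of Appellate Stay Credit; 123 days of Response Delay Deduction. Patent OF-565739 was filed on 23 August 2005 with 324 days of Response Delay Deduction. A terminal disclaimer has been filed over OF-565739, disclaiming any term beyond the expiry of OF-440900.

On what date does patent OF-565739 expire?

2029-10-03

Natural term of OF-565739:
  Base: filing + 25 years → 23 August 2030.
  Response Delay Deduction: −324 days → 3 October 2029.
Expiry of referenced patent OF-440900:
  Base: filing + 25 years → 19 November 2029.
  Product Clearance Extension: +672 days → 22 September 2031.
  Appellate Stay Credit: +35 days → 27 October 2031.
  Response Delay Deduction: −123 days → 26 June 2031.
Terminal disclaimer: OF-565739 expires on the earlier of 3 October 2029 and 26 June 2031.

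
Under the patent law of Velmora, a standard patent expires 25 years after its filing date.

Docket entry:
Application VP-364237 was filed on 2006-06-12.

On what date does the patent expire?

Filing date + 25 years → 12 June 2031.

June 12, 2031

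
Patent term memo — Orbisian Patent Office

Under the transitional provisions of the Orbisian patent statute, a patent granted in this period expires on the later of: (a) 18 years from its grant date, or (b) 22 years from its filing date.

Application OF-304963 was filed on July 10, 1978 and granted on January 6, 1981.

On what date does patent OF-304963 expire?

July 10, 2000

(a) grant + 18 years → 6 January 1999.
(b) filing + 22 years → 10 July 2000.
Later of the two: 10 July 2000.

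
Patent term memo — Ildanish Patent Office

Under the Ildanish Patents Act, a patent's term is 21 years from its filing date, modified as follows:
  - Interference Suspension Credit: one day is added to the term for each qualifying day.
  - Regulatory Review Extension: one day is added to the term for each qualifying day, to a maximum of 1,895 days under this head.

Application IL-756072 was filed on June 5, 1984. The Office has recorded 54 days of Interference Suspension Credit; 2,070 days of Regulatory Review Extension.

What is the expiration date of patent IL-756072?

October 6, 2010

Base term: filing date + 21 years → 5 June 2005.
Interference Suspension Credit: +54 days → 29 July 2005.
Regulatory Review Extension: 2070 days claimed exceeds the 1895-day cap, so +1895 days → 6 October 2010.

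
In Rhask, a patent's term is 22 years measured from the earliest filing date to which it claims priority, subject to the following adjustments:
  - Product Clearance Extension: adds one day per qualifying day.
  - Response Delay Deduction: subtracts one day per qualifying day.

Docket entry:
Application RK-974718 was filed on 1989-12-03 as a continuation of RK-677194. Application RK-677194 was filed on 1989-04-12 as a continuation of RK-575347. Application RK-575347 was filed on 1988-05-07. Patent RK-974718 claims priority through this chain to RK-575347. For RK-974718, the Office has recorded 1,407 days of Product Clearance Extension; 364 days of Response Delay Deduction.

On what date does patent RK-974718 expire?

2013-03-15

Earliest priority filing: 7 May 1988.
Base term: 7 May 1988 + 22 years → 7 May 2010.
Product Clearance Extension: +1407 days → 14 March 2014.
Response Delay Deduction: −364 days → 15 March 2013.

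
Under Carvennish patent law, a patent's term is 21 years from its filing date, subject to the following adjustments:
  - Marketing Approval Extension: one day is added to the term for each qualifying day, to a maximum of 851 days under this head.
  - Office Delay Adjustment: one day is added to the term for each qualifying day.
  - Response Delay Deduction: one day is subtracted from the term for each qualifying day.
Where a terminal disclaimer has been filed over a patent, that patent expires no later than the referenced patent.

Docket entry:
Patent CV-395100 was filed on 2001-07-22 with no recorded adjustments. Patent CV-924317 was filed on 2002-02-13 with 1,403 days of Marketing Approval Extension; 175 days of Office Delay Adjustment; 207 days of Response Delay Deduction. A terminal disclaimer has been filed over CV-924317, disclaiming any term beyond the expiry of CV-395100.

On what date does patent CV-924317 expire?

Natural term of CV-924317:
  Base: filing + 21 years → 13 February 2023.
  Marketing Approval Extension: 1403 days claimed exceeds the 851-day cap, so +851 days → 13 June 2025.
  Office Delay Adjustment: +175 days → 5 December 2025.
  Response Delay Deduction: −207 days → 12 May 2025.
Expiry of referenced patent CV-395100:
  Base: filing + 21 years → 22 July 2022.
Terminal disclaimer: CV-924317 expires on the earlier of 12 May 2025 and 22 July 2022.

2022-07-22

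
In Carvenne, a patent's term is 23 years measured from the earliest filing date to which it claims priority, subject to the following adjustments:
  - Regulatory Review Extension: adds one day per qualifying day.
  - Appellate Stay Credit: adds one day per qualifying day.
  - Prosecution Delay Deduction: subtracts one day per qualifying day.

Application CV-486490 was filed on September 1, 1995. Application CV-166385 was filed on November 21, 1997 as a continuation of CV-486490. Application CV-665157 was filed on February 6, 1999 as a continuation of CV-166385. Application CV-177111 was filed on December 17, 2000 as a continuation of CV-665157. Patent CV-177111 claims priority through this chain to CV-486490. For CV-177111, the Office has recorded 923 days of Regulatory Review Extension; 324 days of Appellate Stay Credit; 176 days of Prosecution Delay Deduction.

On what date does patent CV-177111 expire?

August 7, 2021

Earliest priority filing: 1 September 1995.
Base term: 1 September 1995 + 23 years → 1 September 2018.
Regulatory Review Extension: +923 days → 12 March 2021.
Appellate Stay Credit: +324 days → 30 January 2022.
Prosecution Delay Deduction: −176 days → 7 August 2021.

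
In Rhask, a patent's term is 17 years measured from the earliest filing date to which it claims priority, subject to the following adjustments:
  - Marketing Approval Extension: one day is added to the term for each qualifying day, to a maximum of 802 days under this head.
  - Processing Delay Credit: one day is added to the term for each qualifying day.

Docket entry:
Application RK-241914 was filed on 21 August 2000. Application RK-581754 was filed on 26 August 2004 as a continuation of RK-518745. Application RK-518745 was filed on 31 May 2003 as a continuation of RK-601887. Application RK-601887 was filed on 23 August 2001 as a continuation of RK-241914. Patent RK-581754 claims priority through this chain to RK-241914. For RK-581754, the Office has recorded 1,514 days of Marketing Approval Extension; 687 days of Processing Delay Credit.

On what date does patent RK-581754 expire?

Earliest priority filing: 21 August 2000.
Base term: 21 August 2000 + 17 years → 21 August 2017.
Marketing Approval Extension: 1514 days claimed exceeds the 802-day cap, so +802 days → 1 November 2019.
Processing Delay Credit: +687 days → 18 September 2021.

September 18, 2021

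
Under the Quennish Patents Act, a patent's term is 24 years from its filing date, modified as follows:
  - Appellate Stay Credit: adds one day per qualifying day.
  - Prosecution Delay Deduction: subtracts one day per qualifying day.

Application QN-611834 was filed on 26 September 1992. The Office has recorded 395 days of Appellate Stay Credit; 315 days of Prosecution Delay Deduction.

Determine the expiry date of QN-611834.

December 15, 2016

Base term: filing date + 24 years → 26 September 2016.
Appellate Stay Credit: +395 days → 26 October 2017.
Prosecution Delay Deduction: −315 days → 15 December 2016.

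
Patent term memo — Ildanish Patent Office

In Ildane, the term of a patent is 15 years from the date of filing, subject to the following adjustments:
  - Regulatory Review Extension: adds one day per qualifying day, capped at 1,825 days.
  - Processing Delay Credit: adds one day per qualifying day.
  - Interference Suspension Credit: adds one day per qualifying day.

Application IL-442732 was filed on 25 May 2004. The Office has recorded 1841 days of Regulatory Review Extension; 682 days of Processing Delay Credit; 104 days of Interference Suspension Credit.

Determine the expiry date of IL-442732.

2026-07-18

Base term: filing date + 15 years → 25 May 2019.
Regulatory Review Extension: 1841 days claimed exceeds the 1825-day cap, so +1825 days → 23 May 2024.
Processing Delay Credit: +682 days → 5 April 2026.
Interference Suspension Credit: +104 days → 18 July 2026.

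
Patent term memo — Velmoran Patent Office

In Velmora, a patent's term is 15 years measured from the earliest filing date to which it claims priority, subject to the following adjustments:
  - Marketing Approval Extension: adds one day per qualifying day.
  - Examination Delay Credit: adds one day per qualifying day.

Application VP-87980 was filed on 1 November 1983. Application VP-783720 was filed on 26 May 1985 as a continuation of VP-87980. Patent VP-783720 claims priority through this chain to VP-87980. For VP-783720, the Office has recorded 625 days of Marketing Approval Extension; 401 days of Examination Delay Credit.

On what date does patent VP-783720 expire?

August 23, 2001

Earliest priority filing: 1 November 1983.
Base term: 1 November 1983 + 15 years → 1 November 1998.
Marketing Approval Extension: +625 days → 18 July 2000.
Examination Delay Credit: +401 days → 23 August 2001.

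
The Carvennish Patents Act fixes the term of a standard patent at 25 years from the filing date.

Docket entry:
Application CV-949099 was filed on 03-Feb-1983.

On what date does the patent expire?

February 3, 2008

Filing date + 25 years → 3 February 2008.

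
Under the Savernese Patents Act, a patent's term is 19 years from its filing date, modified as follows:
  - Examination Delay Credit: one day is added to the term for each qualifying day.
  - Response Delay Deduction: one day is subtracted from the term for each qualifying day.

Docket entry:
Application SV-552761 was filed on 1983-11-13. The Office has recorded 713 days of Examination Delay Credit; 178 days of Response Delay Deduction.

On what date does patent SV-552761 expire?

Base term: filing date + 19 years → 13 November 2002.
Examination Delay Credit: +713 days → 26 October 2004.
Response Delay Deduction: −178 days → 1 May 2004.

2004-05-01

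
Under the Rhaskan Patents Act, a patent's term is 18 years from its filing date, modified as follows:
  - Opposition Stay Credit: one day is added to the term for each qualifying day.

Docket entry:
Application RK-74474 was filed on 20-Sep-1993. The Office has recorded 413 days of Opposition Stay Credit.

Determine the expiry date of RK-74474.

November 6, 2012

Base term: filing date + 18 years → 20 September 2011.
Opposition Stay Credit: +413 days → 6 November 2012.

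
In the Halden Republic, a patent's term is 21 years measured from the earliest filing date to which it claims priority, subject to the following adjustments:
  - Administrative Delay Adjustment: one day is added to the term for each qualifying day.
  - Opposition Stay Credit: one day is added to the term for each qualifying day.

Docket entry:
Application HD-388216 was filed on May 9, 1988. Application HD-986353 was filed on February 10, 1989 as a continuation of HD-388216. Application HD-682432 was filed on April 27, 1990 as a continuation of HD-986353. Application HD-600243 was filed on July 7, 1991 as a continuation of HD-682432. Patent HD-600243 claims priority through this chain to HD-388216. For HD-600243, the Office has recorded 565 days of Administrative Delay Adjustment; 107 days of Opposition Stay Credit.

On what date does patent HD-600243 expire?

2011-03-12

Earliest priority filing: 9 May 1988.
Base term: 9 May 1988 + 21 years → 9 May 2009.
Administrative Delay Adjustment: +565 days → 25 November 2010.
Opposition Stay Credit: +107 days → 12 March 2011.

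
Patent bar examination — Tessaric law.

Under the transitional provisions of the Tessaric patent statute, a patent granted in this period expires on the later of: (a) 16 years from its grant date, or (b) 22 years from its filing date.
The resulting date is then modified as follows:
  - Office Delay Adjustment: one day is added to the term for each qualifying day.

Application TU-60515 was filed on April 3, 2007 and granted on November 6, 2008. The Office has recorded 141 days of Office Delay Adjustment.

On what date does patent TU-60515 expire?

(a) grant + 16 years → 6 November 2024.
(b) filing + 22 years → 3 April 2029.
Later of the two: 3 April 2029.
Office Delay Adjustment: +141 days → 22 August 2029.

August 22, 2029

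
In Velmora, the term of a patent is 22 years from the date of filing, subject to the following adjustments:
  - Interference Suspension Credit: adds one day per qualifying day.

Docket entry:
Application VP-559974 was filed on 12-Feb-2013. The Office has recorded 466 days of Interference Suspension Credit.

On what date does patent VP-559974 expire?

2036-05-23

Base term: filing date + 22 years → 12 February 2035.
Interference Suspension Credit: +466 days → 23 May 2036.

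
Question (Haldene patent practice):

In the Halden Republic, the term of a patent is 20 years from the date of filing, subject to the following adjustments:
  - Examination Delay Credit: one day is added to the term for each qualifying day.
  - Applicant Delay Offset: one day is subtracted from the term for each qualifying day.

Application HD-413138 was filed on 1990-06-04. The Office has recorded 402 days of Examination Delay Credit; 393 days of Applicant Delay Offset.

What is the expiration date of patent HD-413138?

Base term: filing date + 20 years → 4 June 2010.
Examination Delay Credit: +402 days → 11 July 2011.
Applicant Delay Offset: −393 days → 13 June 2010.

2010-06-13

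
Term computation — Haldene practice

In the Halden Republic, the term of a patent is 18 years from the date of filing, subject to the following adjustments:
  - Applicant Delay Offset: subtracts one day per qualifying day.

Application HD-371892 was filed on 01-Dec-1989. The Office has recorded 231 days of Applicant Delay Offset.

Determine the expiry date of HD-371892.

2007-04-14

Base term: filing date + 18 years → 1 December 2007.
Applicant Delay Offset: −231 days → 14 April 2007.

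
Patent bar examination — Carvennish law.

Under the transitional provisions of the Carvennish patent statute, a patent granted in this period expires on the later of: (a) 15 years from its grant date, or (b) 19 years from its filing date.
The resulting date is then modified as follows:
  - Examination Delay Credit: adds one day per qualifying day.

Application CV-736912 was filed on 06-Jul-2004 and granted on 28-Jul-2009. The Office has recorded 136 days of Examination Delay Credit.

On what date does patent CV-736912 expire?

(a) grant + 15 years → 28 July 2024.
(b) filing + 19 years → 6 July 2023.
Later of the two: 28 July 2024.
Examination Delay Credit: +136 days → 11 December 2024.

2024-12-11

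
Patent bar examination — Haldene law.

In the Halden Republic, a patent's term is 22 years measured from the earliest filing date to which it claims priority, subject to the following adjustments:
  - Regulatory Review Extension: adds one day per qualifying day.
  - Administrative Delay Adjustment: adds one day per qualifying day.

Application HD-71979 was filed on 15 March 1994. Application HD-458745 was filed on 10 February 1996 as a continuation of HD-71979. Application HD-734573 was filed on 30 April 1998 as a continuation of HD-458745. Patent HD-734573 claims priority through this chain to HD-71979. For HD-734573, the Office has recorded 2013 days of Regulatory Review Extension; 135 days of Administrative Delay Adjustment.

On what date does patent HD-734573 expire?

January 31, 2022

Earliest priority filing: 15 March 1994.
Base term: 15 March 1994 + 22 years → 15 March 2016.
Regulatory Review Extension: +2013 days → 18 September 2021.
Administrative Delay Adjustment: +135 days → 31 January 2022.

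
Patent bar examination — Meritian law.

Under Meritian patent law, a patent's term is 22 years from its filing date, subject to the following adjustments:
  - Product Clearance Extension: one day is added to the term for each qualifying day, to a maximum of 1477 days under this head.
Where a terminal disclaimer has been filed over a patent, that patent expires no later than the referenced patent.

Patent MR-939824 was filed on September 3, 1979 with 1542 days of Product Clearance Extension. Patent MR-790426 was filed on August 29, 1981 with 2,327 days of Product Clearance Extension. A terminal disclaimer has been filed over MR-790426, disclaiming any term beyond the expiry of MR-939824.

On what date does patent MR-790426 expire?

Natural term of MR-790426:
  Base: filing + 22 years → 29 August 2003.
  Product Clearance Extension: 2327 days claimed exceeds the 1477-day cap, so +1477 days → 14 September 2007.
Expiry of referenced patent MR-939824:
  Base: filing + 22 years → 3 September 2001.
  Product Clearance Extension: 1542 days claimed exceeds the 1477-day cap, so +1477 days → 19 September 2005.
Terminal disclaimer: MR-790426 expires on the earlier of 14 September 2007 and 19 September 2005.

2005-09-19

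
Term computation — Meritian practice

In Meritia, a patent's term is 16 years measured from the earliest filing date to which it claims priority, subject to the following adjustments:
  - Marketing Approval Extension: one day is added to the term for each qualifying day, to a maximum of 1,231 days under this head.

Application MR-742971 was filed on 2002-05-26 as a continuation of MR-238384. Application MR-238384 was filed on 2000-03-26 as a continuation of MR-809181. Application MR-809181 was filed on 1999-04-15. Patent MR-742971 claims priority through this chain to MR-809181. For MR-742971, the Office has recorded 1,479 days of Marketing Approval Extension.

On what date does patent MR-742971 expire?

Earliest priority filing: 15 April 1999.
Base term: 15 April 1999 + 16 years → 15 April 2015.
Marketing Approval Extension: 1479 days claimed exceeds the 1231-day cap, so +1231 days → 28 August 2018.

August 28, 2018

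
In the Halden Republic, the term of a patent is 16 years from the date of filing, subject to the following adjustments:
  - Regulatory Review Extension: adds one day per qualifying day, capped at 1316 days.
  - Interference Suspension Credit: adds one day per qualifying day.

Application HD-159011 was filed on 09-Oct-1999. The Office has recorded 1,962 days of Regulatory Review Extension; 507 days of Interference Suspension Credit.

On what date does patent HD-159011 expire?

Base term: filing date + 16 years → 9 October 2015.
Regulatory Review Extension: 1962 days claimed exceeds the 1316-day cap, so +1316 days → 17 May 2019.
Interference Suspension Credit: +507 days → 5 October 2020.

October 5, 2020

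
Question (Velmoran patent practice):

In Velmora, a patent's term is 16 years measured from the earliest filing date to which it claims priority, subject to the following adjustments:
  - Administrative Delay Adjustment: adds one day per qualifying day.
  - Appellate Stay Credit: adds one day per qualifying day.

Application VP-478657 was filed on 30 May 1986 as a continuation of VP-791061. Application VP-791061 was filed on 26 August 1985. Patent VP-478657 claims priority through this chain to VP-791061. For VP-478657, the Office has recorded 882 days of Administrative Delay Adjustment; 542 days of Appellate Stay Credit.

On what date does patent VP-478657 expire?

2005-07-20

Earliest priority filing: 26 August 1985.
Base term: 26 August 1985 + 16 years → 26 August 2001.
Administrative Delay Adjustment: +882 days → 25 January 2004.
Appellate Stay Credit: +542 days → 20 July 2005.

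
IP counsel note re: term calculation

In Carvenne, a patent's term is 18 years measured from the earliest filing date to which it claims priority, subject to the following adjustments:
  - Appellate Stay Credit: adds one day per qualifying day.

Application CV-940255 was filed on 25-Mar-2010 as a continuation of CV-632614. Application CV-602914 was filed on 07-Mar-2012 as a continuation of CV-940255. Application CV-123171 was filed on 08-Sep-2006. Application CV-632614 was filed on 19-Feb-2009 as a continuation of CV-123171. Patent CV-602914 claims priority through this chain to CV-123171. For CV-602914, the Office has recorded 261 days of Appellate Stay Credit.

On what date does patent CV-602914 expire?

Earliest priority filing: 8 September 2006.
Base term: 8 September 2006 + 18 years → 8 September 2024.
Appellate Stay Credit: +261 days → 27 May 2025.

May 27, 2025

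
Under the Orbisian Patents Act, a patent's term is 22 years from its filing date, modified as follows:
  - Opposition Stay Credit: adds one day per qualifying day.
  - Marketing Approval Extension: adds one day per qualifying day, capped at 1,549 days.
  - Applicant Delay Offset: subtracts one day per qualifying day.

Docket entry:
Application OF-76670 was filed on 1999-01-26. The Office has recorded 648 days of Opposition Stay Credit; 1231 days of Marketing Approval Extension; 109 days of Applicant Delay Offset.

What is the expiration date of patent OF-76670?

Base term: filing date + 22 years → 26 January 2021.
Opposition Stay Credit: +648 days → 5 November 2022.
Marketing Approval Extension: 1231 days (within the 1549-day cap) → +1231 days → 20 March 2026.
Applicant Delay Offset: −109 days → 1 December 2025.

2025-12-01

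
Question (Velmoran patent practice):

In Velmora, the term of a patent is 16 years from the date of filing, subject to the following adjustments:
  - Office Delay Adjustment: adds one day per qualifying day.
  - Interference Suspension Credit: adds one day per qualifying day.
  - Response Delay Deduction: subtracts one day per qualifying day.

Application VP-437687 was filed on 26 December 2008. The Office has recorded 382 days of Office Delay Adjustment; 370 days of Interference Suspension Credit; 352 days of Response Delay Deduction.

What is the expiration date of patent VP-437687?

January 30, 2026

Base term: filing date + 16 years → 26 December 2024.
Office Delay Adjustment: +382 days → 12 January 2026.
Interference Suspension Credit: +370 days → 17 January 2027.
Response Delay Deduction: −352 days → 30 January 2026.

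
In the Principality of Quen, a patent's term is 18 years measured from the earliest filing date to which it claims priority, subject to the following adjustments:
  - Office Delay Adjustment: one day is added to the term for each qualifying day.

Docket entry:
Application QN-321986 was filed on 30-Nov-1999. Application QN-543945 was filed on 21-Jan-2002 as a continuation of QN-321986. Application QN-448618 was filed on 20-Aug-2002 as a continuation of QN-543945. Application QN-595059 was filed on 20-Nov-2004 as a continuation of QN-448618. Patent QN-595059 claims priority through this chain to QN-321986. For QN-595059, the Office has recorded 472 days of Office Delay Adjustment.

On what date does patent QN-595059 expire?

2019-03-17

Earliest priority filing: 30 November 1999.
Base term: 30 November 1999 + 18 years → 30 November 2017.
Office Delay Adjustment: +472 days → 17 March 2019.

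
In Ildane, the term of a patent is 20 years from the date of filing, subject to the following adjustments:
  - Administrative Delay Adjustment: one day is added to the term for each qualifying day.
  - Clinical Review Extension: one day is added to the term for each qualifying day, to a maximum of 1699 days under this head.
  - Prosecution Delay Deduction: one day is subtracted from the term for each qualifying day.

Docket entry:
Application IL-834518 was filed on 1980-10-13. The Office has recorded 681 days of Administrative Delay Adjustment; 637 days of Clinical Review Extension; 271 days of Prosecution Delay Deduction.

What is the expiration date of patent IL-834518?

Base term: filing date + 20 years → 13 October 2000.
Administrative Delay Adjustment: +681 days → 25 August 2002.
Clinical Review Extension: 637 days (within the 1699-day cap) → +637 days → 23 May 2004.
Prosecution Delay Deduction: −271 days → 26 August 2003.

2003-08-26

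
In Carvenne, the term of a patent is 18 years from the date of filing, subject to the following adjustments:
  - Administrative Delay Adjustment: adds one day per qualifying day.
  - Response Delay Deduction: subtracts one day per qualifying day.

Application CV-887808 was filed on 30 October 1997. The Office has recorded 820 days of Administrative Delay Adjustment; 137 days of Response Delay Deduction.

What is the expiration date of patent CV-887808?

Base term: filing date + 18 years → 30 October 2015.
Administrative Delay Adjustment: +820 days → 27 January 2018.
Response Delay Deduction: −137 days → 12 September 2017.

September 12, 2017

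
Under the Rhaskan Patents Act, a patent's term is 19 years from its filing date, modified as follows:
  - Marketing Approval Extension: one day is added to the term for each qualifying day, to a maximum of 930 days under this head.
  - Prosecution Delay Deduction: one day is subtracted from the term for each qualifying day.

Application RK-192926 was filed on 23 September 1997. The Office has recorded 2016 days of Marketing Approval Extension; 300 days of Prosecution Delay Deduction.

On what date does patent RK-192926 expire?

Base term: filing date + 19 years → 23 September 2016.
Marketing Approval Extension: 2016 days claimed exceeds the 930-day cap, so +930 days → 11 April 2019.
Prosecution Delay Deduction: −300 days → 15 June 2018.

June 15, 2018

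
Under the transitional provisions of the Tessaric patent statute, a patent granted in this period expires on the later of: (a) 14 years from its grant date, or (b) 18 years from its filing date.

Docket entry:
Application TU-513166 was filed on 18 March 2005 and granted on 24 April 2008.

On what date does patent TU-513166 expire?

March 18, 2023

(a) grant + 14 years → 24 April 2022.
(b) filing + 18 years → 18 March 2023.
Later of the two: 18 March 2023.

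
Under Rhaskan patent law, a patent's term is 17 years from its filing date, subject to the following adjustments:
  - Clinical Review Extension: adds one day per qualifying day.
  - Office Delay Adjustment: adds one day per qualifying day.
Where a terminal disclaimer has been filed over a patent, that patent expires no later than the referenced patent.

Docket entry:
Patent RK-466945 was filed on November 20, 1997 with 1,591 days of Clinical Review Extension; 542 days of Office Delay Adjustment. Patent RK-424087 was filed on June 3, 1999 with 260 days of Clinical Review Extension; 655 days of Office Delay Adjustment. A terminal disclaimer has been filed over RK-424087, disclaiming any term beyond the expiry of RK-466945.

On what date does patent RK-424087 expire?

2018-12-05

Natural term of RK-424087:
  Base: filing + 17 years → 3 June 2016.
  Clinical Review Extension: +260 days → 18 February 2017.
  Office Delay Adjustment: +655 days → 5 December 2018.
Expiry of referenced patent RK-466945:
  Base: filing + 17 years → 20 November 2014.
  Clinical Review Extension: +1591 days → 30 March 2019.
  Office Delay Adjustment: +542 days → 22 September 2020.
Terminal disclaimer: RK-424087 expires on the earlier of 5 December 2018 and 22 September 2020.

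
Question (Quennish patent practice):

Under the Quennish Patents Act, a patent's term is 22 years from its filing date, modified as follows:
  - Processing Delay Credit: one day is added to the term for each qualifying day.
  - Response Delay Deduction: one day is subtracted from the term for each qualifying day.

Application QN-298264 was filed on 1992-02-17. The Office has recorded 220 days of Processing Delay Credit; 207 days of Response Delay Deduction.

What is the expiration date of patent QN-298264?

Base term: filing date + 22 years → 17 February 2014.
Processing Delay Credit: +220 days → 25 September 2014.
Response Delay Deduction: −207 days → 2 March 2014.

March 2, 2014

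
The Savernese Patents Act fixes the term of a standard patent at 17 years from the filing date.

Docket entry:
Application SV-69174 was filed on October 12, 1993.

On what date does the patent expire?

Filing date + 17 years → 12 October 2010.

October 12, 2010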